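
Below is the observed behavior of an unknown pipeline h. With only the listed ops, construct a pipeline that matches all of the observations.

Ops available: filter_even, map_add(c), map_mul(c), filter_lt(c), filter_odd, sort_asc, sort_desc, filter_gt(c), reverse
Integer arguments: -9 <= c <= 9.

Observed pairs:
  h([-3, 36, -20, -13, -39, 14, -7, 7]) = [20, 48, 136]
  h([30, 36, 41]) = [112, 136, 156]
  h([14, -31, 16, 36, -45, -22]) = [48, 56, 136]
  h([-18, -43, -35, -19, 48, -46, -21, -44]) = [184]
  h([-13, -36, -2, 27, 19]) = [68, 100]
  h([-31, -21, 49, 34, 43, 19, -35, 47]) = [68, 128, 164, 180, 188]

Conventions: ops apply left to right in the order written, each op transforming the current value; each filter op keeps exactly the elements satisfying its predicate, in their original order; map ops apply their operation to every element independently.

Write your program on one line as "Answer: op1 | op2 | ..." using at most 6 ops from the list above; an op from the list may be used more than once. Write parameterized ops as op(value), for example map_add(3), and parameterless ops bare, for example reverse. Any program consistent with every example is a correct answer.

map_mul(4) | map_add(-8) | filter_gt(-9) | reverse | sort_asc

Check, running the answer program on each example:
  [-3, 36, -20, -13, -39, 14, -7, 7] -> [-12, 144, -80, -52, -156, 56, -28, 28] -> [-20, 136, -88, -60, -164, 48, -36, 20] -> [136, 48, 20] -> [20, 48, 136] -> [20, 48, 136]
  [30, 36, 41] -> [120, 144, 164] -> [112, 136, 156] -> [112, 136, 156] -> [156, 136, 112] -> [112, 136, 156]
  [14, -31, 16, 36, -45, -22] -> [56, -124, 64, 144, -180, -88] -> [48, -132, 56, 136, -188, -96] -> [48, 56, 136] -> [136, 56, 48] -> [48, 56, 136]
  [-18, -43, -35, -19, 48, -46, -21, -44] -> [-72, -172, -140, -76, 192, -184, -84, -176] -> [-80, -180, -148, -84, 184, -192, -92, -184] -> [184] -> [184] -> [184]
  [-13, -36, -2, 27, 19] -> [-52, -144, -8, 108, 76] -> [-60, -152, -16, 100, 68] -> [100, 68] -> [68, 100] -> [68, 100]
  [-31, -21, 49, 34, 43, 19, -35, 47] -> [-124, -84, 196, 136, 172, 76, -140, 188] -> [-132, -92, 188, 128, 164, 68, -148, 180] -> [188, 128, 164, 68, 180] -> [180, 68, 164, 128, 188] -> [68, 128, 164, 180, 188]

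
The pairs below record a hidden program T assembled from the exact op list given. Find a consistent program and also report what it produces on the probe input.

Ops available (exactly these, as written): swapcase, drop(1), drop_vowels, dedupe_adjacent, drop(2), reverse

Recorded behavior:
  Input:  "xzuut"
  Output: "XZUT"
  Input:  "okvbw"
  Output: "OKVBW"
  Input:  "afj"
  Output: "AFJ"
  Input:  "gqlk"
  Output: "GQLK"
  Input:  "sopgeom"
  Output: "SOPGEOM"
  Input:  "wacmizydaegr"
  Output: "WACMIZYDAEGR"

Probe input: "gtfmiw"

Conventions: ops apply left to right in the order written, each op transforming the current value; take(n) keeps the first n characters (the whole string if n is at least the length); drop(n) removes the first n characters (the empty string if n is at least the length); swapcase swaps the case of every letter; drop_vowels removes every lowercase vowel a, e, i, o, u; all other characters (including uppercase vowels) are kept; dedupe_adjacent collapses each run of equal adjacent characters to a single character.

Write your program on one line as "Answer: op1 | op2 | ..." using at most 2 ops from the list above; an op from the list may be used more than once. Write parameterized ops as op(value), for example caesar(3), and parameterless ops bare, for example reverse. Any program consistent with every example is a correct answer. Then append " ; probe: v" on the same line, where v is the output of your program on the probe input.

dedupe_adjacent | swapcase ; probe: "GTFMIW"

Check, running the answer program on each example:
  "xzuut" -> "xzut" -> "XZUT"
  "okvbw" -> "okvbw" -> "OKVBW"
  "afj" -> "afj" -> "AFJ"
  "gqlk" -> "gqlk" -> "GQLK"
  "sopgeom" -> "sopgeom" -> "SOPGEOM"
  "wacmizydaegr" -> "wacmizydaegr" -> "WACMIZYDAEGR"
  probe: "gtfmiw" -> "gtfmiw" -> "GTFMIW"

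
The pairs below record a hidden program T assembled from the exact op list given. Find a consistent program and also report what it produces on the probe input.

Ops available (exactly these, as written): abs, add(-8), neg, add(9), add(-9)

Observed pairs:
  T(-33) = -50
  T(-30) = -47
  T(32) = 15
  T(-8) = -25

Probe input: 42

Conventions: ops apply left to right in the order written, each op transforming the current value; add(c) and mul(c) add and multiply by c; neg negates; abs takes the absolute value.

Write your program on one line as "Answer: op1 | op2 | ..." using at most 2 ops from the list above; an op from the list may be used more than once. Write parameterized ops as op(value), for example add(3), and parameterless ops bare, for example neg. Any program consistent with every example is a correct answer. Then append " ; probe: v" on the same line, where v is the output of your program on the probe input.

add(-9) | add(-8) ; probe: 25

Check, running the answer program on each example:
  -33 -> -42 -> -50
  -30 -> -39 -> -47
  32 -> 23 -> 15
  -8 -> -17 -> -25
  probe: 42 -> 33 -> 25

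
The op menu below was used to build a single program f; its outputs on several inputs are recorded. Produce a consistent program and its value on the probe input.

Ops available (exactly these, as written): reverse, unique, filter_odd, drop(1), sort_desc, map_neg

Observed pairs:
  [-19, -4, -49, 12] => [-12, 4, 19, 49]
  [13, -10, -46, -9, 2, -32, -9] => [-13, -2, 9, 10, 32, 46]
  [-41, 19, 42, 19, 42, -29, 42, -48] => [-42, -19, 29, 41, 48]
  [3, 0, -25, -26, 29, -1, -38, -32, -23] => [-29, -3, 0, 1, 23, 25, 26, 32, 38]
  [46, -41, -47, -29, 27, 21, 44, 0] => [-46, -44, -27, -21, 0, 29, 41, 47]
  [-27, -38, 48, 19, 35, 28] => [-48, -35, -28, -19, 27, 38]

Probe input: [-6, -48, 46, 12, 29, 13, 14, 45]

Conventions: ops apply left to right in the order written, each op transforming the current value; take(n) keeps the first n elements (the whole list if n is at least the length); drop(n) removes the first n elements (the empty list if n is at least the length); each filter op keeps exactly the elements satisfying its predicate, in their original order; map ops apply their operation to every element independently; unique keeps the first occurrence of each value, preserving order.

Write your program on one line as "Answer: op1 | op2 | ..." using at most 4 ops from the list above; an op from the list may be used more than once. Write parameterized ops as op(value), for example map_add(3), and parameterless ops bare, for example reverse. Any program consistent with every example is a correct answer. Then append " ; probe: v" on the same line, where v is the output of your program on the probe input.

sort_desc | unique | map_neg ; probe: [-46, -45, -29, -14, -13, -12, 6, 48]

Check, running the answer program on each example:
  [-19, -4, -49, 12] -> [12, -4, -19, -49] -> [12, -4, -19, -49] -> [-12, 4, 19, 49]
  [13, -10, -46, -9, 2, -32, -9] -> [13, 2, -9, -9, -10, -32, -46] -> [13, 2, -9, -10, -32, -46] -> [-13, -2, 9, 10, 32, 46]
  [-41, 19, 42, 19, 42, -29, 42, -48] -> [42, 42, 42, 19, 19, -29, -41, -48] -> [42, 19, -29, -41, -48] -> [-42, -19, 29, 41, 48]
  [3, 0, -25, -26, 29, -1, -38, -32, -23] -> [29, 3, 0, -1, -23, -25, -26, -32, -38] -> [29, 3, 0, -1, -23, -25, -26, -32, -38] -> [-29, -3, 0, 1, 23, 25, 26, 32, 38]
  [46, -41, -47, -29, 27, 21, 44, 0] -> [46, 44, 27, 21, 0, -29, -41, -47] -> [46, 44, 27, 21, 0, -29, -41, -47] -> [-46, -44, -27, -21, 0, 29, 41, 47]
  [-27, -38, 48, 19, 35, 28] -> [48, 35, 28, 19, -27, -38] -> [48, 35, 28, 19, -27, -38] -> [-48, -35, -28, -19, 27, 38]
  probe: [-6, -48, 46, 12, 29, 13, 14, 45] -> [46, 45, 29, 14, 13, 12, -6, -48] -> [46, 45, 29, 14, 13, 12, -6, -48] -> [-46, -45, -29, -14, -13, -12, 6, 48]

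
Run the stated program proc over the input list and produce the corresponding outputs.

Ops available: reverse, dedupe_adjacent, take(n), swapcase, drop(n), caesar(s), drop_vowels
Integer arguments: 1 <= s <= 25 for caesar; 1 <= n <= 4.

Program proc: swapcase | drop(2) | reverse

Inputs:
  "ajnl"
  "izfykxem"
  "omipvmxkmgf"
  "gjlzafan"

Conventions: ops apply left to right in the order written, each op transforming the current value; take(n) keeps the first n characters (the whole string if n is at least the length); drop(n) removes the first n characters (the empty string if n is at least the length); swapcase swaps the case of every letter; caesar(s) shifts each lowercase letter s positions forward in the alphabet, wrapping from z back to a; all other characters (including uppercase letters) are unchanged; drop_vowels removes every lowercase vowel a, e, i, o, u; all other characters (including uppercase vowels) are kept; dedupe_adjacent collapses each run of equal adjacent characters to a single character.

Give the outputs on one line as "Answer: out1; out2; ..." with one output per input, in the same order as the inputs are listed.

Execution, op by op:
  "ajnl" -> "AJNL" -> "NL" -> "LN"
  "izfykxem" -> "IZFYKXEM" -> "FYKXEM" -> "MEXKYF"
  "omipvmxkmgf" -> "OMIPVMXKMGF" -> "IPVMXKMGF" -> "FGMKXMVPI"
  "gjlzafan" -> "GJLZAFAN" -> "LZAFAN" -> "NAFAZL"

"LN"; "MEXKYF"; "FGMKXMVPI"; "NAFAZL"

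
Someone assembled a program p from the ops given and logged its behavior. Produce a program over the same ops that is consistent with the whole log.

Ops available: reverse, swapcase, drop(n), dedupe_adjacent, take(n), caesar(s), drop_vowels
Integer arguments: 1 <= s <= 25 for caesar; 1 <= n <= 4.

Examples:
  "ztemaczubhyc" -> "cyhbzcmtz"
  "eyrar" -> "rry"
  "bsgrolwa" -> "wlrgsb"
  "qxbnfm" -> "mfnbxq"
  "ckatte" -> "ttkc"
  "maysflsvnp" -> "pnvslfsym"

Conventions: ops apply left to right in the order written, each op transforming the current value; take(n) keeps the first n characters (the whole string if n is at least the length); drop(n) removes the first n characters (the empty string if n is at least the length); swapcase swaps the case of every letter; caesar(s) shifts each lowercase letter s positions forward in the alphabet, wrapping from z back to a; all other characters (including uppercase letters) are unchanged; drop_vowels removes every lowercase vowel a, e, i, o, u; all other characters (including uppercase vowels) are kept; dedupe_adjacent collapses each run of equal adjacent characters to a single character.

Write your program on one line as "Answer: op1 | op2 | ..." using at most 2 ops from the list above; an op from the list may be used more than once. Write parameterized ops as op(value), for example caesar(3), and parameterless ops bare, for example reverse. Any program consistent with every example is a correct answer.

drop_vowels | reverse

Check, running the answer program on each example:
  "ztemaczubhyc" -> "ztmczbhyc" -> "cyhbzcmtz"
  "eyrar" -> "yrr" -> "rry"
  "bsgrolwa" -> "bsgrlw" -> "wlrgsb"
  "qxbnfm" -> "qxbnfm" -> "mfnbxq"
  "ckatte" -> "cktt" -> "ttkc"
  "maysflsvnp" -> "mysflsvnp" -> "pnvslfsym"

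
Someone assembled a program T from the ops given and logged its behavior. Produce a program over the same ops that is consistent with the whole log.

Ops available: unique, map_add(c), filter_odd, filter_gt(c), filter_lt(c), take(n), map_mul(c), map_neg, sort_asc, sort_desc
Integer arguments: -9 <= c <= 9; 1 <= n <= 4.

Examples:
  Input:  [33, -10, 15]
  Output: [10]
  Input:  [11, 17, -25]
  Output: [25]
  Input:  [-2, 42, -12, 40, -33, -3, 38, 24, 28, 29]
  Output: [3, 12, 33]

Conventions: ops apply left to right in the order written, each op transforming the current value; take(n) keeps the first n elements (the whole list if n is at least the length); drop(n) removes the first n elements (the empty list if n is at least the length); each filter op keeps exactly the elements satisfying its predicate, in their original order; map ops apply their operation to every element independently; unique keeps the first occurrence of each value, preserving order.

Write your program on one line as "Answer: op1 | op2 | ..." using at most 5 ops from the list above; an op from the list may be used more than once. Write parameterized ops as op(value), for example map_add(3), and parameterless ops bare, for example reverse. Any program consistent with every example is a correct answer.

filter_lt(5) | map_neg | filter_gt(2) | sort_asc

Check, running the answer program on each example:
  [33, -10, 15] -> [-10] -> [10] -> [10] -> [10]
  [11, 17, -25] -> [-25] -> [25] -> [25] -> [25]
  [-2, 42, -12, 40, -33, -3, 38, 24, 28, 29] -> [-2, -12, -33, -3] -> [2, 12, 33, 3] -> [12, 33, 3] -> [3, 12, 33]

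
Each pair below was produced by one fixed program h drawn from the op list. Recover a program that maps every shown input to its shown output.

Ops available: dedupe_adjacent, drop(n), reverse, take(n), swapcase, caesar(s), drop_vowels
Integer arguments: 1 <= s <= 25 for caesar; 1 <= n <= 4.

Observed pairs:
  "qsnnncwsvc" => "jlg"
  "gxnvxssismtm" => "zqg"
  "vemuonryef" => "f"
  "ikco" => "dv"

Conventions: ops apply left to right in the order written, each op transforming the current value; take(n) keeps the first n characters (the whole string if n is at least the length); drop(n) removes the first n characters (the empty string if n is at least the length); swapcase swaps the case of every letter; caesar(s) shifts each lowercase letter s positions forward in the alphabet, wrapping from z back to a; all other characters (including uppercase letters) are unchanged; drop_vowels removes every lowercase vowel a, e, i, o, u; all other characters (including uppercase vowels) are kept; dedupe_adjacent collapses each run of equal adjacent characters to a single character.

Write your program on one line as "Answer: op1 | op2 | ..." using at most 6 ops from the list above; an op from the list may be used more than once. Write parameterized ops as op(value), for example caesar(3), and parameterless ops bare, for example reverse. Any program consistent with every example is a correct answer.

take(4) | drop_vowels | caesar(19) | dedupe_adjacent | drop_vowels

Check, running the answer program on each example:
  "qsnnncwsvc" -> "qsnn" -> "qsnn" -> "jlgg" -> "jlg" -> "jlg"
  "gxnvxssismtm" -> "gxnv" -> "gxnv" -> "zqgo" -> "zqgo" -> "zqg"
  "vemuonryef" -> "vemu" -> "vm" -> "of" -> "of" -> "f"
  "ikco" -> "ikco" -> "kc" -> "dv" -> "dv" -> "dv"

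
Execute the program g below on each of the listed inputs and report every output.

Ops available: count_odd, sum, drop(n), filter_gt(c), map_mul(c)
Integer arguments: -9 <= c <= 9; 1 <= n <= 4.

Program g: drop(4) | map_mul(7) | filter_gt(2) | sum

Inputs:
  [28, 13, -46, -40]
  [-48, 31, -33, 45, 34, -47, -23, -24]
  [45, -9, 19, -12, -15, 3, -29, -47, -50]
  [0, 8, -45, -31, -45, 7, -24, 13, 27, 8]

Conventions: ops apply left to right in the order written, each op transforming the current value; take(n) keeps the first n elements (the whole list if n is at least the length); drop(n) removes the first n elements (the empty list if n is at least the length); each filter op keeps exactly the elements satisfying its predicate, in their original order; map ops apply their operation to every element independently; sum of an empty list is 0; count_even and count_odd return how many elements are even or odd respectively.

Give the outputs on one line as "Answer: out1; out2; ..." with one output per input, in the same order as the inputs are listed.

0; 238; 21; 385

Execution, op by op:
  [28, 13, -46, -40] -> [] -> [] -> [] -> 0
  [-48, 31, -33, 45, 34, -47, -23, -24] -> [34, -47, -23, -24] -> [238, -329, -161, -168] -> [238] -> 238
  [45, -9, 19, -12, -15, 3, -29, -47, -50] -> [-15, 3, -29, -47, -50] -> [-105, 21, -203, -329, -350] -> [21] -> 21
  [0, 8, -45, -31, -45, 7, -24, 13, 27, 8] -> [-45, 7, -24, 13, 27, 8] -> [-315, 49, -168, 91, 189, 56] -> [49, 91, 189, 56] -> 385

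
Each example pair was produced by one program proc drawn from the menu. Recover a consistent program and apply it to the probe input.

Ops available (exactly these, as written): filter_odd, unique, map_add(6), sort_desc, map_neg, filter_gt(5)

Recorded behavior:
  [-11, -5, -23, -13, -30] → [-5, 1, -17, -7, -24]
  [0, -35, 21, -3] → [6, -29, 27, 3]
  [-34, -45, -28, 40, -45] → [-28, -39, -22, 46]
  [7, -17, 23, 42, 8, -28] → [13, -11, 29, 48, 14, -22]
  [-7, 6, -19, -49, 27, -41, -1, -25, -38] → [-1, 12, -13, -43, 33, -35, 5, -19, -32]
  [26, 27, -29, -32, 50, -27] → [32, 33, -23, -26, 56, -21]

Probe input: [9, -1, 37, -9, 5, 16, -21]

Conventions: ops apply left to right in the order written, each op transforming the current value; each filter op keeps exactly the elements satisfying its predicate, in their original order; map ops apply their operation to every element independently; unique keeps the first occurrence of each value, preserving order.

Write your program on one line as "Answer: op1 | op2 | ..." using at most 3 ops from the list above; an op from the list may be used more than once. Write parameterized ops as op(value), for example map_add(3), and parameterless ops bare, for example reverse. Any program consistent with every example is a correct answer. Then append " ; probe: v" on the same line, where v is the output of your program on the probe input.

unique | map_add(6) ; probe: [15, 5, 43, -3, 11, 22, -15]

Check, running the answer program on each example:
  [-11, -5, -23, -13, -30] -> [-11, -5, -23, -13, -30] -> [-5, 1, -17, -7, -24]
  [0, -35, 21, -3] -> [0, -35, 21, -3] -> [6, -29, 27, 3]
  [-34, -45, -28, 40, -45] -> [-34, -45, -28, 40] -> [-28, -39, -22, 46]
  [7, -17, 23, 42, 8, -28] -> [7, -17, 23, 42, 8, -28] -> [13, -11, 29, 48, 14, -22]
  [-7, 6, -19, -49, 27, -41, -1, -25, -38] -> [-7, 6, -19, -49, 27, -41, -1, -25, -38] -> [-1, 12, -13, -43, 33, -35, 5, -19, -32]
  [26, 27, -29, -32, 50, -27] -> [26, 27, -29, -32, 50, -27] -> [32, 33, -23, -26, 56, -21]
  probe: [9, -1, 37, -9, 5, 16, -21] -> [9, -1, 37, -9, 5, 16, -21] -> [15, 5, 43, -3, 11, 22, -15]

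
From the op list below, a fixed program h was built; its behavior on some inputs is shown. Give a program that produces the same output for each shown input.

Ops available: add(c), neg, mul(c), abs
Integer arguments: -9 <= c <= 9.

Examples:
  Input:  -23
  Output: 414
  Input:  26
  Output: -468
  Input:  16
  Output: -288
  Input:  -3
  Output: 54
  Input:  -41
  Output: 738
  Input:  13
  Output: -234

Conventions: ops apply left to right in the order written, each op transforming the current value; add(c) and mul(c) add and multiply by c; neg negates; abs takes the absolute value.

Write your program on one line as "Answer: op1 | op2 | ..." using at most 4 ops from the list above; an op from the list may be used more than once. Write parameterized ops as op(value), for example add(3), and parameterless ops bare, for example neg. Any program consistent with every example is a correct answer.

neg | mul(-2) | mul(-9)

Check, running the answer program on each example:
  -23 -> 23 -> -46 -> 414
  26 -> -26 -> 52 -> -468
  16 -> -16 -> 32 -> -288
  -3 -> 3 -> -6 -> 54
  -41 -> 41 -> -82 -> 738
  13 -> -13 -> 26 -> -234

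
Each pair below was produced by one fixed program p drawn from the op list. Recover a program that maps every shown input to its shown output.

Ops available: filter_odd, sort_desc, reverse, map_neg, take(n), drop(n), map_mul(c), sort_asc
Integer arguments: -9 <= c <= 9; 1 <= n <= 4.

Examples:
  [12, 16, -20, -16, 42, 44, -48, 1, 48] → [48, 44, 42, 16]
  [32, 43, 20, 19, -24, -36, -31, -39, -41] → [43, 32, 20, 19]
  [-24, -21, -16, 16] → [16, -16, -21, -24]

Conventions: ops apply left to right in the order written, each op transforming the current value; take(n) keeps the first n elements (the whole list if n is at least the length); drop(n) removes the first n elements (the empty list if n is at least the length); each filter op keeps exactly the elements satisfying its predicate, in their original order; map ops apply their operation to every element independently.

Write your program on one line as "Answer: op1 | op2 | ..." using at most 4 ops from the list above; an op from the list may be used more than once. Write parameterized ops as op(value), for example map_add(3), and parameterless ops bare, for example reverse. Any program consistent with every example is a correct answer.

sort_asc | sort_desc | take(4)

Check, running the answer program on each example:
  [12, 16, -20, -16, 42, 44, -48, 1, 48] -> [-48, -20, -16, 1, 12, 16, 42, 44, 48] -> [48, 44, 42, 16, 12, 1, -16, -20, -48] -> [48, 44, 42, 16]
  [32, 43, 20, 19, -24, -36, -31, -39, -41] -> [-41, -39, -36, -31, -24, 19, 20, 32, 43] -> [43, 32, 20, 19, -24, -31, -36, -39, -41] -> [43, 32, 20, 19]
  [-24, -21, -16, 16] -> [-24, -21, -16, 16] -> [16, -16, -21, -24] -> [16, -16, -21, -24]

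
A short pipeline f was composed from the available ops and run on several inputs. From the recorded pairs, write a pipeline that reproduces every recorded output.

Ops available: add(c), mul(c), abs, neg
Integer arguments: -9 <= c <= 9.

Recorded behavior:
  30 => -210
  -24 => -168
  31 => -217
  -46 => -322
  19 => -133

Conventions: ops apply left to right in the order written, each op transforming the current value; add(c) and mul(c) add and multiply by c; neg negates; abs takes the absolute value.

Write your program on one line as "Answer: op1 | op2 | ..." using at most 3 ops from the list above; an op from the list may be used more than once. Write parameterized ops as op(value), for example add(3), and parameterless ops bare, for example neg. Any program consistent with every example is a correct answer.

mul(-7) | abs | neg

Check, running the answer program on each example:
  30 -> -210 -> 210 -> -210
  -24 -> 168 -> 168 -> -168
  31 -> -217 -> 217 -> -217
  -46 -> 322 -> 322 -> -322
  19 -> -133 -> 133 -> -133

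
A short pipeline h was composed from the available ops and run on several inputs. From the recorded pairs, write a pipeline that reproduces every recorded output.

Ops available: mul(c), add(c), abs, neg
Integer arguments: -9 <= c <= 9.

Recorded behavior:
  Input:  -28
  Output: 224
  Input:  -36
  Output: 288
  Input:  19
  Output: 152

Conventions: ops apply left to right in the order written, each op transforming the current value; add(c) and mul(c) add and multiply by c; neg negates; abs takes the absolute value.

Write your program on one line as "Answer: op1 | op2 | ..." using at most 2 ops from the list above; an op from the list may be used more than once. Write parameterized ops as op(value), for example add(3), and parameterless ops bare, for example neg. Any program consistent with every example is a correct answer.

abs | mul(8)

Check, running the answer program on each example:
  -28 -> 28 -> 224
  -36 -> 36 -> 288
  19 -> 19 -> 152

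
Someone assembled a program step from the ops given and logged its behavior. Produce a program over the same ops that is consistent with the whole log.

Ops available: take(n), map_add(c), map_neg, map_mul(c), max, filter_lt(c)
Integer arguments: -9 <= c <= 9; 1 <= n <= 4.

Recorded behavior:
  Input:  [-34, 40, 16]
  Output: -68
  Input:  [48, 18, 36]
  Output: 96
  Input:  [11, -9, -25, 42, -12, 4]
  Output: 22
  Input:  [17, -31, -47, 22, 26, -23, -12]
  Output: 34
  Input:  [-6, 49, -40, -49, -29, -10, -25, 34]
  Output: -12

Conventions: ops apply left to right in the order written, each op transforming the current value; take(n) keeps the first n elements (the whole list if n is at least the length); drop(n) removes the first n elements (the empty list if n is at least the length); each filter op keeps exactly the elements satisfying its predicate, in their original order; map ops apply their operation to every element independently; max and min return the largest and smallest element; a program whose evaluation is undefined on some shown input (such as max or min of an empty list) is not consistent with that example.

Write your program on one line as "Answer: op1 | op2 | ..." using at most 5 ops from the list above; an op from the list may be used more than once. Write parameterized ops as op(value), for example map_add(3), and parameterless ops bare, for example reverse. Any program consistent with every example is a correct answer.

take(3) | take(1) | map_mul(2) | max

Check, running the answer program on each example:
  [-34, 40, 16] -> [-34, 40, 16] -> [-34] -> [-68] -> -68
  [48, 18, 36] -> [48, 18, 36] -> [48] -> [96] -> 96
  [11, -9, -25, 42, -12, 4] -> [11, -9, -25] -> [11] -> [22] -> 22
  [17, -31, -47, 22, 26, -23, -12] -> [17, -31, -47] -> [17] -> [34] -> 34
  [-6, 49, -40, -49, -29, -10, -25, 34] -> [-6, 49, -40] -> [-6] -> [-12] -> -12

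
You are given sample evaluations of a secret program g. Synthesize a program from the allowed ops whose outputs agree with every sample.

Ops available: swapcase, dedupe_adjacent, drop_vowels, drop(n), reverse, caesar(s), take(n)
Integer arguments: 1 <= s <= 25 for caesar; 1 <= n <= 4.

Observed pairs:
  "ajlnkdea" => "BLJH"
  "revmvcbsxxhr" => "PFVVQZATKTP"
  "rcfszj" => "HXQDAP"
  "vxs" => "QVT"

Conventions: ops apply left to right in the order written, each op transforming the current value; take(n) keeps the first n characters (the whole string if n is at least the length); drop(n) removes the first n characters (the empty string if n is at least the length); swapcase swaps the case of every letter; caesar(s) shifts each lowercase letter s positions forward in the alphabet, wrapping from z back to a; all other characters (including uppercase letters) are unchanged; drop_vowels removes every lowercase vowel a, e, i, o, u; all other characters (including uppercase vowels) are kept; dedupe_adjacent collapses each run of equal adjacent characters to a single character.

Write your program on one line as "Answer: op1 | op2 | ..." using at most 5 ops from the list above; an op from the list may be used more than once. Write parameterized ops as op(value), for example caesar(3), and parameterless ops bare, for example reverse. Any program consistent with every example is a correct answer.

caesar(4) | drop_vowels | caesar(20) | swapcase | reverse

Check, running the answer program on each example:
  "ajlnkdea" -> "enprohie" -> "nprh" -> "hjlb" -> "HJLB" -> "BLJH"
  "revmvcbsxxhr" -> "vizqzgfwbblv" -> "vzqzgfwbblv" -> "ptktazqvvfp" -> "PTKTAZQVVFP" -> "PFVVQZATKTP"
  "rcfszj" -> "vgjwdn" -> "vgjwdn" -> "padqxh" -> "PADQXH" -> "HXQDAP"
  "vxs" -> "zbw" -> "zbw" -> "tvq" -> "TVQ" -> "QVT"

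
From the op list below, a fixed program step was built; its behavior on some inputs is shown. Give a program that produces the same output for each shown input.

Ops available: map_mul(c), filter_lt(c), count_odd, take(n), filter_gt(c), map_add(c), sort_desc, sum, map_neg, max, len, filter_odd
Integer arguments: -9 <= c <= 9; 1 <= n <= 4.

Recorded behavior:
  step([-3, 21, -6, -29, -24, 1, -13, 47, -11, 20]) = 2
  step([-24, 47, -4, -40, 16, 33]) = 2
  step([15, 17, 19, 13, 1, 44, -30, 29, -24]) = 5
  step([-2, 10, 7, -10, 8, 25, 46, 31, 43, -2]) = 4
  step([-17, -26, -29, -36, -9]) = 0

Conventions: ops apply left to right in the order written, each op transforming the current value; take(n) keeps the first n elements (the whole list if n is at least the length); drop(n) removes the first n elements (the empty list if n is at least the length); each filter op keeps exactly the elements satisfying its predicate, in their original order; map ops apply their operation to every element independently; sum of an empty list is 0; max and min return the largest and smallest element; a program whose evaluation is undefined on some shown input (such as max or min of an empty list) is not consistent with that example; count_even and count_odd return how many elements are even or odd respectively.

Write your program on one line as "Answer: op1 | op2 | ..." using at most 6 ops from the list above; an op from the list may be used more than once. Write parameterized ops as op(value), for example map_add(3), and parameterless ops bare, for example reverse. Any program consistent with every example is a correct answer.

filter_gt(-7) | filter_gt(-3) | filter_gt(5) | map_mul(-9) | count_odd

Check, running the answer program on each example:
  [-3, 21, -6, -29, -24, 1, -13, 47, -11, 20] -> [-3, 21, -6, 1, 47, 20] -> [21, 1, 47, 20] -> [21, 47, 20] -> [-189, -423, -180] -> 2
  [-24, 47, -4, -40, 16, 33] -> [47, -4, 16, 33] -> [47, 16, 33] -> [47, 16, 33] -> [-423, -144, -297] -> 2
  [15, 17, 19, 13, 1, 44, -30, 29, -24] -> [15, 17, 19, 13, 1, 44, 29] -> [15, 17, 19, 13, 1, 44, 29] -> [15, 17, 19, 13, 44, 29] -> [-135, -153, -171, -117, -396, -261] -> 5
  [-2, 10, 7, -10, 8, 25, 46, 31, 43, -2] -> [-2, 10, 7, 8, 25, 46, 31, 43, -2] -> [-2, 10, 7, 8, 25, 46, 31, 43, -2] -> [10, 7, 8, 25, 46, 31, 43] -> [-90, -63, -72, -225, -414, -279, -387] -> 4
  [-17, -26, -29, -36, -9] -> [] -> [] -> [] -> [] -> 0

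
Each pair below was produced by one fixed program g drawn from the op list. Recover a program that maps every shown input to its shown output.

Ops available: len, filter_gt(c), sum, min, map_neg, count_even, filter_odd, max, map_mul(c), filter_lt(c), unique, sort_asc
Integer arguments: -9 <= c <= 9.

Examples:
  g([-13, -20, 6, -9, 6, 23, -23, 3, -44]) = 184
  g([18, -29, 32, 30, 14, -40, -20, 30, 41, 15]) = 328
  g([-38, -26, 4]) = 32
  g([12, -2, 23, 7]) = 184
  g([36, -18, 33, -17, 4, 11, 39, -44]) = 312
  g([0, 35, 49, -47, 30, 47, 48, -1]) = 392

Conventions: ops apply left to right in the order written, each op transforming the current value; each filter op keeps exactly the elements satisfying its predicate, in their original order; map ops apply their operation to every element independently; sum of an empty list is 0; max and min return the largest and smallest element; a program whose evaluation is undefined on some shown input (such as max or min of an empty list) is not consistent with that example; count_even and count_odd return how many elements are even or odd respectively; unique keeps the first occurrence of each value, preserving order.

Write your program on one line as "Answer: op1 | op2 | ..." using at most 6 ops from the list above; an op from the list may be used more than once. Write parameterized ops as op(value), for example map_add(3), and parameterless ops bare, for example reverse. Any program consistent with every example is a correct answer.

map_mul(-8) | unique | filter_lt(-9) | map_neg | max

Check, running the answer program on each example:
  [-13, -20, 6, -9, 6, 23, -23, 3, -44] -> [104, 160, -48, 72, -48, -184, 184, -24, 352] -> [104, 160, -48, 72, -184, 184, -24, 352] -> [-48, -184, -24] -> [48, 184, 24] -> 184
  [18, -29, 32, 30, 14, -40, -20, 30, 41, 15] -> [-144, 232, -256, -240, -112, 320, 160, -240, -328, -120] -> [-144, 232, -256, -240, -112, 320, 160, -328, -120] -> [-144, -256, -240, -112, -328, -120] -> [144, 256, 240, 112, 328, 120] -> 328
  [-38, -26, 4] -> [304, 208, -32] -> [304, 208, -32] -> [-32] -> [32] -> 32
  [12, -2, 23, 7] -> [-96, 16, -184, -56] -> [-96, 16, -184, -56] -> [-96, -184, -56] -> [96, 184, 56] -> 184
  [36, -18, 33, -17, 4, 11, 39, -44] -> [-288, 144, -264, 136, -32, -88, -312, 352] -> [-288, 144, -264, 136, -32, -88, -312, 352] -> [-288, -264, -32, -88, -312] -> [288, 264, 32, 88, 312] -> 312
  [0, 35, 49, -47, 30, 47, 48, -1] -> [0, -280, -392, 376, -240, -376, -384, 8] -> [0, -280, -392, 376, -240, -376, -384, 8] -> [-280, -392, -240, -376, -384] -> [280, 392, 240, 376, 384] -> 392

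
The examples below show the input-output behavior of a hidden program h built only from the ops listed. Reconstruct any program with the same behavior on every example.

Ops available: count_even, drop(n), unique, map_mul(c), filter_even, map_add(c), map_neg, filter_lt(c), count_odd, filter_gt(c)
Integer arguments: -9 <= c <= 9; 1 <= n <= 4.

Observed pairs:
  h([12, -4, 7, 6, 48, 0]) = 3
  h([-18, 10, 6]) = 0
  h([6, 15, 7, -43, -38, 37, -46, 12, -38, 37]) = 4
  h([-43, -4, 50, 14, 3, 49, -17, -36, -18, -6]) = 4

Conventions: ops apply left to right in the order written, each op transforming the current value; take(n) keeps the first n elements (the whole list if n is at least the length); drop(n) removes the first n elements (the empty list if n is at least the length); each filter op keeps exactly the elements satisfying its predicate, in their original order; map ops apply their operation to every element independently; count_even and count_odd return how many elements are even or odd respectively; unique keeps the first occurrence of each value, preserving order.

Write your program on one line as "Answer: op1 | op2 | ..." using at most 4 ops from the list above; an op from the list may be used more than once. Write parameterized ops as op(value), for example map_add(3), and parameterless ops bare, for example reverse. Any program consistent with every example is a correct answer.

drop(3) | map_neg | count_even

Check, running the answer program on each example:
  [12, -4, 7, 6, 48, 0] -> [6, 48, 0] -> [-6, -48, 0] -> 3
  [-18, 10, 6] -> [] -> [] -> 0
  [6, 15, 7, -43, -38, 37, -46, 12, -38, 37] -> [-43, -38, 37, -46, 12, -38, 37] -> [43, 38, -37, 46, -12, 38, -37] -> 4
  [-43, -4, 50, 14, 3, 49, -17, -36, -18, -6] -> [14, 3, 49, -17, -36, -18, -6] -> [-14, -3, -49, 17, 36, 18, 6] -> 4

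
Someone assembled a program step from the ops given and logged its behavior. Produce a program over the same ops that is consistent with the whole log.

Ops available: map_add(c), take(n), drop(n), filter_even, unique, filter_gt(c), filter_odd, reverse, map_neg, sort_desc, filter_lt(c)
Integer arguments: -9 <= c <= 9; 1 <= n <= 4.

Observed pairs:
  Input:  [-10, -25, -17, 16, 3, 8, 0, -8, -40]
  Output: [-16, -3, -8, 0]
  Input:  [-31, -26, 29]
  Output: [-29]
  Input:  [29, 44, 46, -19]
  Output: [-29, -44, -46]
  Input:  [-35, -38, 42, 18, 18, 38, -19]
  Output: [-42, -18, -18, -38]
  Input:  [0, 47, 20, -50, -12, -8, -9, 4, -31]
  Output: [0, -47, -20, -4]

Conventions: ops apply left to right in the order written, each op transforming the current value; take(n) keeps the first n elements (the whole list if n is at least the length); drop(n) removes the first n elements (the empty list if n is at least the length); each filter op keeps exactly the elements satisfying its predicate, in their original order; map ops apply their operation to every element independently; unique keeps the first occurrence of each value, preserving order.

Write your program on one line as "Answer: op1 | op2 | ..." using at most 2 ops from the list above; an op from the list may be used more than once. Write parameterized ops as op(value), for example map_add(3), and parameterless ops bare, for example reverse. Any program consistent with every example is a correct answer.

filter_gt(-7) | map_neg

Check, running the answer program on each example:
  [-10, -25, -17, 16, 3, 8, 0, -8, -40] -> [16, 3, 8, 0] -> [-16, -3, -8, 0]
  [-31, -26, 29] -> [29] -> [-29]
  [29, 44, 46, -19] -> [29, 44, 46] -> [-29, -44, -46]
  [-35, -38, 42, 18, 18, 38, -19] -> [42, 18, 18, 38] -> [-42, -18, -18, -38]
  [0, 47, 20, -50, -12, -8, -9, 4, -31] -> [0, 47, 20, 4] -> [0, -47, -20, -4]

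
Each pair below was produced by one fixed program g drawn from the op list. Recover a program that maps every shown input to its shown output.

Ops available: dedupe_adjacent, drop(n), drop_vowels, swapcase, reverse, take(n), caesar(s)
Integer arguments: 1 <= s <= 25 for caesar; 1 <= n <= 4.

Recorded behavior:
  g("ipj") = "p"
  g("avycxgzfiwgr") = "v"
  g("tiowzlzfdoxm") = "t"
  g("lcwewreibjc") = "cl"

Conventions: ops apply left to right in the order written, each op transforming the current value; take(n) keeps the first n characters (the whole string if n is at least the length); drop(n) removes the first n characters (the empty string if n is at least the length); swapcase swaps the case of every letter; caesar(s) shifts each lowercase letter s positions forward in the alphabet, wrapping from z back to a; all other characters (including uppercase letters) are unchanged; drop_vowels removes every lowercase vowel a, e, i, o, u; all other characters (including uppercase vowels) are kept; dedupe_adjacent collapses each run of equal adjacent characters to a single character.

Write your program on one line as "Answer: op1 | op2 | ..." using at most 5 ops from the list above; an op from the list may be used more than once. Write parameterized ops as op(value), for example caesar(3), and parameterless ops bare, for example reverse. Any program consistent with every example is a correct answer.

take(4) | take(2) | reverse | drop_vowels

Check, running the answer program on each example:
  "ipj" -> "ipj" -> "ip" -> "pi" -> "p"
  "avycxgzfiwgr" -> "avyc" -> "av" -> "va" -> "v"
  "tiowzlzfdoxm" -> "tiow" -> "ti" -> "it" -> "t"
  "lcwewreibjc" -> "lcwe" -> "lc" -> "cl" -> "cl"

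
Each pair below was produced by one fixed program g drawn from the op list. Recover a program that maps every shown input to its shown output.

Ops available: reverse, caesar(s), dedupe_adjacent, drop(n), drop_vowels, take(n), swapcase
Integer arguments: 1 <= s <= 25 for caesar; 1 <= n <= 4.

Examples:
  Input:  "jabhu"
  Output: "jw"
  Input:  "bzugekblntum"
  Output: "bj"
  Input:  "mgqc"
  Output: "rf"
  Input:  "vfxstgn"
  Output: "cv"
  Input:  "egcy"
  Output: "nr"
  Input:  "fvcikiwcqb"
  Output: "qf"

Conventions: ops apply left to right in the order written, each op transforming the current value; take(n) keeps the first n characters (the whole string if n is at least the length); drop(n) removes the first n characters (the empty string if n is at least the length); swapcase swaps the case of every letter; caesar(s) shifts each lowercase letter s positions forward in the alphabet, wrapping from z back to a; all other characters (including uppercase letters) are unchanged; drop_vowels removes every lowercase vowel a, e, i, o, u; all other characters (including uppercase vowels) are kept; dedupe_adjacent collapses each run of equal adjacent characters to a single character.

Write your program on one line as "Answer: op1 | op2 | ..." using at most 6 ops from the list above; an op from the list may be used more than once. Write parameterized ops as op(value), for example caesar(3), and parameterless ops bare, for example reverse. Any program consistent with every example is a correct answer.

reverse | caesar(14) | caesar(1) | drop_vowels | take(2)

Check, running the answer program on each example:
  "jabhu" -> "uhbaj" -> "ivpox" -> "jwqpy" -> "jwqpy" -> "jw"
  "bzugekblntum" -> "mutnlbkeguzb" -> "aihbzpysuinp" -> "bjicaqztvjoq" -> "bjcqztvjq" -> "bj"
  "mgqc" -> "cqgm" -> "qeua" -> "rfvb" -> "rfvb" -> "rf"
  "vfxstgn" -> "ngtsxfv" -> "buhgltj" -> "cvihmuk" -> "cvhmk" -> "cv"
  "egcy" -> "ycge" -> "mqus" -> "nrvt" -> "nrvt" -> "nr"
  "fvcikiwcqb" -> "bqcwikicvf" -> "peqkwywqjt" -> "qfrlxzxrku" -> "qfrlxzxrk" -> "qf"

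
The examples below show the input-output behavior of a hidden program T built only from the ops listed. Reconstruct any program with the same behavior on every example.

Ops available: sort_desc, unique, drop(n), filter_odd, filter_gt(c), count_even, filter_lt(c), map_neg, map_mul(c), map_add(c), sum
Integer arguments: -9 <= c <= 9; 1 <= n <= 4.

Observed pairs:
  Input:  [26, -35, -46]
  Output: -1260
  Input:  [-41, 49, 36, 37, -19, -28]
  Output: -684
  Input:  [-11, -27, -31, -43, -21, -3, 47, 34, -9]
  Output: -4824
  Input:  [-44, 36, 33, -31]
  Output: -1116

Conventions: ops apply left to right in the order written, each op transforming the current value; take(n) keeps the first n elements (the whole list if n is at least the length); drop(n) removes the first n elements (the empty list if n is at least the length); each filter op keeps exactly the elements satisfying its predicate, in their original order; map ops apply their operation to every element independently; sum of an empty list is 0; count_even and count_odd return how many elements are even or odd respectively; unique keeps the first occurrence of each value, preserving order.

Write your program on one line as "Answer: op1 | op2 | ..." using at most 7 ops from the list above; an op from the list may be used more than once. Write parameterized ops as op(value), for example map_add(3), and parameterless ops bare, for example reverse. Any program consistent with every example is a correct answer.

map_mul(-9) | drop(1) | filter_odd | filter_gt(-6) | map_mul(-4) | sum

Check, running the answer program on each example:
  [26, -35, -46] -> [-234, 315, 414] -> [315, 414] -> [315] -> [315] -> [-1260] -> -1260
  [-41, 49, 36, 37, -19, -28] -> [369, -441, -324, -333, 171, 252] -> [-441, -324, -333, 171, 252] -> [-441, -333, 171] -> [171] -> [-684] -> -684
  [-11, -27, -31, -43, -21, -3, 47, 34, -9] -> [99, 243, 279, 387, 189, 27, -423, -306, 81] -> [243, 279, 387, 189, 27, -423, -306, 81] -> [243, 279, 387, 189, 27, -423, 81] -> [243, 279, 387, 189, 27, 81] -> [-972, -1116, -1548, -756, -108, -324] -> -4824
  [-44, 36, 33, -31] -> [396, -324, -297, 279] -> [-324, -297, 279] -> [-297, 279] -> [279] -> [-1116] -> -1116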